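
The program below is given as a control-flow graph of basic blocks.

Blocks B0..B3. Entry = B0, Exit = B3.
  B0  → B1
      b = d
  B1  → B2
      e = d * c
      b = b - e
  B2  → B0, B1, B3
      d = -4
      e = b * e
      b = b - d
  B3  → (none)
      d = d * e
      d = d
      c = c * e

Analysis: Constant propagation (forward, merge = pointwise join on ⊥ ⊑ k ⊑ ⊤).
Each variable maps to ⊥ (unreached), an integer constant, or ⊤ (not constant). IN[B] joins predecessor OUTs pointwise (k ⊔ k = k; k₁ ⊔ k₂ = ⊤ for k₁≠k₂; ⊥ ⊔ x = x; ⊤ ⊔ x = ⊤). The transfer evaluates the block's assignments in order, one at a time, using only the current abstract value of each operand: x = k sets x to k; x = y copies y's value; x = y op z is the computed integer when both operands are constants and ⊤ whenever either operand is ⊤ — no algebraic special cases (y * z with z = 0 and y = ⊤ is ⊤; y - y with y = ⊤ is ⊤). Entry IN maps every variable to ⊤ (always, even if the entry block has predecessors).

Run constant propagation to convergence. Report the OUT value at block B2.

Fixpoint table:
  B0:   IN=(all ⊤)   OUT=(all ⊤)
  B1:   IN=(all ⊤)   OUT=(all ⊤)
  B2:   IN=(all ⊤)   OUT={d:-4; rest ⊤}
  B3:   IN={d:-4; rest ⊤}   OUT=(all ⊤)

Merge at B2: IN[B2] = OUT[B1] = {a: ⊤, b: ⊤, c: ⊤, d: ⊤, e: ⊤, f: ⊤}
Applying B2's transfer function to that IN value gives OUT[B2] (row B2 above).

Answer: {a: ⊤, b: ⊤, c: ⊤, d: -4, e: ⊤, f: ⊤}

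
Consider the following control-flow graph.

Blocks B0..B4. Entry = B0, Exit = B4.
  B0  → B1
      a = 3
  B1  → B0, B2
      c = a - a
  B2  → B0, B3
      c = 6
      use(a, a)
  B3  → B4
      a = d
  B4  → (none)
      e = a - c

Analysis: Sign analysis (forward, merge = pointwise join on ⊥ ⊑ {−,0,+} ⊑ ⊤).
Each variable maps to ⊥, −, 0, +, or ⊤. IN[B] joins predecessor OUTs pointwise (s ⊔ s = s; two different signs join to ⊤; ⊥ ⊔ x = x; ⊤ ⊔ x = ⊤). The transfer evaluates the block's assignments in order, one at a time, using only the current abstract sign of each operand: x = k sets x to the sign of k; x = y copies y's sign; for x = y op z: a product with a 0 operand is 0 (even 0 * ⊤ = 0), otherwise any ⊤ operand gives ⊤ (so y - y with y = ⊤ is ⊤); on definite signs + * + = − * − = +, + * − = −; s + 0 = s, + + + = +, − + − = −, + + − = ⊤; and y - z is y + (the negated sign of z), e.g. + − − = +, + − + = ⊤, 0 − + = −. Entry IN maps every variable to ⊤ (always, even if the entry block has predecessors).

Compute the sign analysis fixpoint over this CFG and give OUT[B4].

Answer: {a: ⊤, b: ⊤, c: +, d: ⊤, e: ⊤, f: ⊤}

Working:
Fixpoint table:
  B0:  IN=(all ⊤)  OUT={a:+; rest ⊤}
  B1:  IN={a:+; rest ⊤}  OUT={a:+; rest ⊤}
  B2:  IN={a:+; rest ⊤}  OUT={a:+, c:+; rest ⊤}
  B3:  IN={a:+, c:+; rest ⊤}  OUT={c:+; rest ⊤}
  B4:  IN={c:+; rest ⊤}  OUT={c:+; rest ⊤}

Merge at B4: IN[B4] = OUT[B3] = {a: ⊤, b: ⊤, c: +, d: ⊤, e: ⊤, f: ⊤}
Applying B4's transfer function to that IN value gives OUT[B4] (row B4 above).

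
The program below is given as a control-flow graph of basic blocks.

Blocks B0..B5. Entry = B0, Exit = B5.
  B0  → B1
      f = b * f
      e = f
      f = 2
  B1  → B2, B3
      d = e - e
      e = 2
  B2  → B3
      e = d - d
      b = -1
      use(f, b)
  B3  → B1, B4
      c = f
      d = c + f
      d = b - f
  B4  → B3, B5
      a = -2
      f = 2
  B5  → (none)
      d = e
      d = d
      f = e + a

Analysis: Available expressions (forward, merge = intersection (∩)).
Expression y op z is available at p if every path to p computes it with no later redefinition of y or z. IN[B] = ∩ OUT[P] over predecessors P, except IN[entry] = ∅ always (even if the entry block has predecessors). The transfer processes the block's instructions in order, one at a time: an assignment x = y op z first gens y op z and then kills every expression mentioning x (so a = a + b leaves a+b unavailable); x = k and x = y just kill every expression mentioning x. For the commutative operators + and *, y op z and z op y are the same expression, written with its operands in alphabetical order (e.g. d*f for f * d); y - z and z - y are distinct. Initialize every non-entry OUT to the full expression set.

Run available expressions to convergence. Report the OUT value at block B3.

Fixpoint table:
  B0:  IN={}  OUT={}
  B1:  IN={}  OUT={}
  B2:  IN={}  OUT={d-d}
  B3:  IN={}  OUT={b-f, c+f}
  B4:  IN={b-f, c+f}  OUT={}
  B5:  IN={}  OUT={a+e}

Merge at B3: IN[B3] = OUT[B1] ∩ OUT[B2] ∩ OUT[B4] = {}
Applying B3's transfer function to that IN value gives OUT[B3] (row B3 above).

Answer: {b-f, c+f}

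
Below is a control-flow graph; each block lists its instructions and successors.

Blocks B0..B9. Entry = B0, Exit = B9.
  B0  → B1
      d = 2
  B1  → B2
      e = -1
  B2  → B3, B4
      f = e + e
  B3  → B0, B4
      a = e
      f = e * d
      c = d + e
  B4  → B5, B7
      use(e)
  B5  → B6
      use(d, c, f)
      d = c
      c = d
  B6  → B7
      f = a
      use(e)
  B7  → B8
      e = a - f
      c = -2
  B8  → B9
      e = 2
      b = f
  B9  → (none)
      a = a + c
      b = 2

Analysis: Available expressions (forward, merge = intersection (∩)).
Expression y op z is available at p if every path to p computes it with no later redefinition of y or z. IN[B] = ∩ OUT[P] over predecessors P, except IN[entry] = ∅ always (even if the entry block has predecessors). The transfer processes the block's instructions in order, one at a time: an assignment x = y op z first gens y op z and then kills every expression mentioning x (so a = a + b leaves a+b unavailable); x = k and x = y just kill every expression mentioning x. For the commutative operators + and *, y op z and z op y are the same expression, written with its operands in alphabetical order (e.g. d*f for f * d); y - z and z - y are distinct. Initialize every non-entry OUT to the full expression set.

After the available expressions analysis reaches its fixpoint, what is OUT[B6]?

Answer: {e+e}

Working:
Fixpoint table:
  B0:   IN={}   OUT={}
  B1:   IN={}   OUT={}
  B2:   IN={}   OUT={e+e}
  B3:   IN={e+e}   OUT={d*e, d+e, e+e}
  B4:   IN={e+e}   OUT={e+e}
  B5:   IN={e+e}   OUT={e+e}
  B6:   IN={e+e}   OUT={e+e}
  B7:   IN={e+e}   OUT={a-f}
  B8:   IN={a-f}   OUT={a-f}
  B9:   IN={a-f}   OUT={}

Merge at B6: IN[B6] = OUT[B5] = {e+e}
Applying B6's transfer function to that IN value gives OUT[B6] (row B6 above).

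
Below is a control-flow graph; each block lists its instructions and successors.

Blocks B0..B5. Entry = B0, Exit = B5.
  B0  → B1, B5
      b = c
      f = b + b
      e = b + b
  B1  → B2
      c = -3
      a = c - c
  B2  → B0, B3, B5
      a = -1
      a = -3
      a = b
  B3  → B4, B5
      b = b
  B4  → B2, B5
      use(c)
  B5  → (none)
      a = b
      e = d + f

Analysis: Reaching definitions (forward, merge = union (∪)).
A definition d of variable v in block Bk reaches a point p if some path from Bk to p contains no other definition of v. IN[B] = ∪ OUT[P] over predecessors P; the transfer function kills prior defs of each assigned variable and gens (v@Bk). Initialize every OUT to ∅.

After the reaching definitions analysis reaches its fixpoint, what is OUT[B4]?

Per-block solution:
  B0:  IN={a@B2, b@B0, b@B3, c@B1, e@B0, f@B0}  OUT={a@B2, b@B0, c@B1, e@B0, f@B0}
  B1:  IN={a@B2, b@B0, c@B1, e@B0, f@B0}  OUT={a@B1, b@B0, c@B1, e@B0, f@B0}
  B2:  IN={a@B1, a@B2, b@B0, b@B3, c@B1, e@B0, f@B0}  OUT={a@B2, b@B0, b@B3, c@B1, e@B0, f@B0}
  B3:  IN={a@B2, b@B0, b@B3, c@B1, e@B0, f@B0}  OUT={a@B2, b@B3, c@B1, e@B0, f@B0}
  B4:  IN={a@B2, b@B3, c@B1, e@B0, f@B0}  OUT={a@B2, b@B3, c@B1, e@B0, f@B0}
  B5:  IN={a@B2, b@B0, b@B3, c@B1, e@B0, f@B0}  OUT={a@B5, b@B0, b@B3, c@B1, e@B5, f@B0}

Merge at B4: IN[B4] = OUT[B3] = {a@B2, b@B3, c@B1, e@B0, f@B0}
Applying B4's transfer function to that IN value gives OUT[B4] (row B4 above).

Answer: {a@B2, b@B3, c@B1, e@B0, f@B0}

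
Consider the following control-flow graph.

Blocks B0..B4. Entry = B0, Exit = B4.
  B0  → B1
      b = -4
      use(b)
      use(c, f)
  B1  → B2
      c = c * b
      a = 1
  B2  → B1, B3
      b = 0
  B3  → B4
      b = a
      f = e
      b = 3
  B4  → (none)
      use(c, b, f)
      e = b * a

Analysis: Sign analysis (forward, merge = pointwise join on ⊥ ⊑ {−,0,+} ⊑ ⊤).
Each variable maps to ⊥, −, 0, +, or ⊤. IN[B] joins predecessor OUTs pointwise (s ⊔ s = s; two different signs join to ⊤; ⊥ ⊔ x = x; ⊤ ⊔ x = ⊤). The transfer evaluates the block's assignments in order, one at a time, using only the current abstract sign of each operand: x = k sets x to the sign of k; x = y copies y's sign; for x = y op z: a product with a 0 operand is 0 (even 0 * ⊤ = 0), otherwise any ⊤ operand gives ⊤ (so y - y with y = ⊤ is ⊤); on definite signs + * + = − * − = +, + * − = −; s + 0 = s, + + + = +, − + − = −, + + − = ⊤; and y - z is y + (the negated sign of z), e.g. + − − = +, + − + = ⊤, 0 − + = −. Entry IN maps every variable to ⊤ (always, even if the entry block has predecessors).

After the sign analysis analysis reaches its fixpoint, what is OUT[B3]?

Answer: {a: +, b: +, c: ⊤, d: ⊤, e: ⊤, f: ⊤}

Derivation:
Per-block solution:
  B0: | IN=(all ⊤) | OUT={b:-; rest ⊤}
  B1: | IN=(all ⊤) | OUT={a:+; rest ⊤}
  B2: | IN={a:+; rest ⊤} | OUT={a:+, b:0; rest ⊤}
  B3: | IN={a:+, b:0; rest ⊤} | OUT={a:+, b:+; rest ⊤}
  B4: | IN={a:+, b:+; rest ⊤} | OUT={a:+, b:+, e:+; rest ⊤}

Merge at B3: IN[B3] = OUT[B2] = {a: +, b: 0, c: ⊤, d: ⊤, e: ⊤, f: ⊤}
Applying B3's transfer function to that IN value gives OUT[B3] (row B3 above).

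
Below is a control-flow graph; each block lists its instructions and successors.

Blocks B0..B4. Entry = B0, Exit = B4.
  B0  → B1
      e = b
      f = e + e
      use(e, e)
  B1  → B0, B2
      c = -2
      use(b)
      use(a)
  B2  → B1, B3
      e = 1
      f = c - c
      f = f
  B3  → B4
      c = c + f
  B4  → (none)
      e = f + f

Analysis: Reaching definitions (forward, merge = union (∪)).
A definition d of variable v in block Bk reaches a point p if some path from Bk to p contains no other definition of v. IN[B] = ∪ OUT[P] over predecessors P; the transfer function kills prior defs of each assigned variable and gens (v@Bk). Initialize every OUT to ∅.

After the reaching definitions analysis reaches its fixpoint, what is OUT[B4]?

Per-block solution:
  B0:   IN={c@B1, e@B0, e@B2, f@B0, f@B2}   OUT={c@B1, e@B0, f@B0}
  B1:   IN={c@B1, e@B0, e@B2, f@B0, f@B2}   OUT={c@B1, e@B0, e@B2, f@B0, f@B2}
  B2:   IN={c@B1, e@B0, e@B2, f@B0, f@B2}   OUT={c@B1, e@B2, f@B2}
  B3:   IN={c@B1, e@B2, f@B2}   OUT={c@B3, e@B2, f@B2}
  B4:   IN={c@B3, e@B2, f@B2}   OUT={c@B3, e@B4, f@B2}

Merge at B4: IN[B4] = OUT[B3] = {c@B3, e@B2, f@B2}
Applying B4's transfer function to that IN value gives OUT[B4] (row B4 above).

Answer: {c@B3, e@B4, f@B2}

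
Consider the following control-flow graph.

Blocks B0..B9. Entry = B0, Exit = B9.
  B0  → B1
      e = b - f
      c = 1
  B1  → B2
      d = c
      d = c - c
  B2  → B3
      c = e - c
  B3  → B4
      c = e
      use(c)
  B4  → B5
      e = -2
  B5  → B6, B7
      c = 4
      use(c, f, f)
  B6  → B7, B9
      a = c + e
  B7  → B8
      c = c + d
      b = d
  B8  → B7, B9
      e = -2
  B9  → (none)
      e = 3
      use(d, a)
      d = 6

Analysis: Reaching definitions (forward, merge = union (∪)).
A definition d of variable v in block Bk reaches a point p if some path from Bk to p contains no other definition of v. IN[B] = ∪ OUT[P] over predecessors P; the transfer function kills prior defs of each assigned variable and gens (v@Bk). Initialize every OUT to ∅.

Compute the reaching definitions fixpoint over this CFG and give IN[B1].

Answer: {c@B0, e@B0}

Trace:
Converged values:
  B0: | IN={} | OUT={c@B0, e@B0}
  B1: | IN={c@B0, e@B0} | OUT={c@B0, d@B1, e@B0}
  B2: | IN={c@B0, d@B1, e@B0} | OUT={c@B2, d@B1, e@B0}
  B3: | IN={c@B2, d@B1, e@B0} | OUT={c@B3, d@B1, e@B0}
  B4: | IN={c@B3, d@B1, e@B0} | OUT={c@B3, d@B1, e@B4}
  B5: | IN={c@B3, d@B1, e@B4} | OUT={c@B5, d@B1, e@B4}
  B6: | IN={c@B5, d@B1, e@B4} | OUT={a@B6, c@B5, d@B1, e@B4}
  B7: | IN={a@B6, b@B7, c@B5, c@B7, d@B1, e@B4, e@B8} | OUT={a@B6, b@B7, c@B7, d@B1, e@B4, e@B8}
  B8: | IN={a@B6, b@B7, c@B7, d@B1, e@B4, e@B8} | OUT={a@B6, b@B7, c@B7, d@B1, e@B8}
  B9: | IN={a@B6, b@B7, c@B5, c@B7, d@B1, e@B4, e@B8} | OUT={a@B6, b@B7, c@B5, c@B7, d@B9, e@B9}

Merge at B1: IN[B1] = OUT[B0] = {c@B0, e@B0}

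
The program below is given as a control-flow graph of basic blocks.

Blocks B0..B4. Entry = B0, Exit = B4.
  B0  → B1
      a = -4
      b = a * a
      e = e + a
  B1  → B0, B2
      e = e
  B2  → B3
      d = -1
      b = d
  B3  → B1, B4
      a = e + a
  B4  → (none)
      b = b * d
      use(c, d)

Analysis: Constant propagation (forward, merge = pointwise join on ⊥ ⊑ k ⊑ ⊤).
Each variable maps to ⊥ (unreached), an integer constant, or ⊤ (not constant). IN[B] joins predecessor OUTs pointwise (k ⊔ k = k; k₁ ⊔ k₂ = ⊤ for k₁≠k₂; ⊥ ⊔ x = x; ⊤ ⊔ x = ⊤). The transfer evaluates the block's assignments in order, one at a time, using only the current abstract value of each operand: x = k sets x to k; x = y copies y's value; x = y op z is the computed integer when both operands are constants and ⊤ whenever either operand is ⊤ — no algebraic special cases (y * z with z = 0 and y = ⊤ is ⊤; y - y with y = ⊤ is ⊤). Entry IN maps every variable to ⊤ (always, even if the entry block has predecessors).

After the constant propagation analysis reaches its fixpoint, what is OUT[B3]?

Converged values:
  B0: | IN=(all ⊤) | OUT={a:-4, b:16; rest ⊤}
  B1: | IN=(all ⊤) | OUT=(all ⊤)
  B2: | IN=(all ⊤) | OUT={b:-1, d:-1; rest ⊤}
  B3: | IN={b:-1, d:-1; rest ⊤} | OUT={b:-1, d:-1; rest ⊤}
  B4: | IN={b:-1, d:-1; rest ⊤} | OUT={b:1, d:-1; rest ⊤}

Merge at B3: IN[B3] = OUT[B2] = {a: ⊤, b: -1, c: ⊤, d: -1, e: ⊤, f: ⊤}
Applying B3's transfer function to that IN value gives OUT[B3] (row B3 above).

Answer: {a: ⊤, b: -1, c: ⊤, d: -1, e: ⊤, f: ⊤}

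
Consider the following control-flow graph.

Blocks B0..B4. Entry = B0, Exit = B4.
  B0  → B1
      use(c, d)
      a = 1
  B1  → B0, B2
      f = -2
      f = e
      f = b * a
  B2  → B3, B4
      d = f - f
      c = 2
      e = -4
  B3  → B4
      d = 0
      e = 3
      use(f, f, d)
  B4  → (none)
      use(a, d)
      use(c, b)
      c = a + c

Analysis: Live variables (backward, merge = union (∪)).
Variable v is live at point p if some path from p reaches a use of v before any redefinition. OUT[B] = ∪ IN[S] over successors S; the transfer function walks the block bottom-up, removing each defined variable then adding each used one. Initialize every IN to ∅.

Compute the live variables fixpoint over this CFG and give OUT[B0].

Answer: {a, b, c, d, e}

Trace:
Per-block solution:
  B0:   IN={b, c, d, e}   OUT={a, b, c, d, e}
  B1:   IN={a, b, c, d, e}   OUT={a, b, c, d, e, f}
  B2:   IN={a, b, f}   OUT={a, b, c, d, f}
  B3:   IN={a, b, c, f}   OUT={a, b, c, d}
  B4:   IN={a, b, c, d}   OUT={}

Merge at B0: OUT[B0] = IN[B1] = {a, b, c, d, e}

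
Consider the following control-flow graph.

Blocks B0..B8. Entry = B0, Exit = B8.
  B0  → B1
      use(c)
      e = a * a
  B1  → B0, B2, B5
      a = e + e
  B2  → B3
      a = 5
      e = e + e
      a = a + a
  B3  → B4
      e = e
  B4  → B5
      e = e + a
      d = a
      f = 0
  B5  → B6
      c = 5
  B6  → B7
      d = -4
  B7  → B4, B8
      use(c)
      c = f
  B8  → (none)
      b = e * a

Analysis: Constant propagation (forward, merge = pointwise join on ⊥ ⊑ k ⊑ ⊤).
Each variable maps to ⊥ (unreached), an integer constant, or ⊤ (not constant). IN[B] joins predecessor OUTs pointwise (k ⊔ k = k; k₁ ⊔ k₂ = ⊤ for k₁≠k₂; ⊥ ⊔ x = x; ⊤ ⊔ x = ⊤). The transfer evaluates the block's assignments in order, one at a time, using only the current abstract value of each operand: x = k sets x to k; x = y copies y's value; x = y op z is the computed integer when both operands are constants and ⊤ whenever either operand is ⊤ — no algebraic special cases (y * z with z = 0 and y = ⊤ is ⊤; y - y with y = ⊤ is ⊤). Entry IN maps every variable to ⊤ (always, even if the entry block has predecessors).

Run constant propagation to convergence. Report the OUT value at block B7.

Converged values:
  B0: | IN=(all ⊤) | OUT=(all ⊤)
  B1: | IN=(all ⊤) | OUT=(all ⊤)
  B2: | IN=(all ⊤) | OUT={a:10; rest ⊤}
  B3: | IN={a:10; rest ⊤} | OUT={a:10; rest ⊤}
  B4: | IN=(all ⊤) | OUT={f:0; rest ⊤}
  B5: | IN=(all ⊤) | OUT={c:5; rest ⊤}
  B6: | IN={c:5; rest ⊤} | OUT={c:5, d:-4; rest ⊤}
  B7: | IN={c:5, d:-4; rest ⊤} | OUT={d:-4; rest ⊤}
  B8: | IN={d:-4; rest ⊤} | OUT={d:-4; rest ⊤}

Merge at B7: IN[B7] = OUT[B6] = {a: ⊤, b: ⊤, c: 5, d: -4, e: ⊤, f: ⊤}
Applying B7's transfer function to that IN value gives OUT[B7] (row B7 above).

Answer: {a: ⊤, b: ⊤, c: ⊤, d: -4, e: ⊤, f: ⊤}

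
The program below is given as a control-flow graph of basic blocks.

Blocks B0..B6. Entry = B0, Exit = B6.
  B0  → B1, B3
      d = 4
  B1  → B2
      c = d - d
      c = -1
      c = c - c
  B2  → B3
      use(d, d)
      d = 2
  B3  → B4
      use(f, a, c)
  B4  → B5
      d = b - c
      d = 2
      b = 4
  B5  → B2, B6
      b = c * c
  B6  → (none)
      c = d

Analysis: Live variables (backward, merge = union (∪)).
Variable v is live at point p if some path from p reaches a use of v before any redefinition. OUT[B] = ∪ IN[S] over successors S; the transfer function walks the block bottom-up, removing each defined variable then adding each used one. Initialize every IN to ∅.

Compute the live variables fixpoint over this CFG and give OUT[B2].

Answer: {a, b, c, f}

Trace:
Converged values:
  B0:   IN={a, b, c, f}   OUT={a, b, c, d, f}
  B1:   IN={a, b, d, f}   OUT={a, b, c, d, f}
  B2:   IN={a, b, c, d, f}   OUT={a, b, c, f}
  B3:   IN={a, b, c, f}   OUT={a, b, c, f}
  B4:   IN={a, b, c, f}   OUT={a, c, d, f}
  B5:   IN={a, c, d, f}   OUT={a, b, c, d, f}
  B6:   IN={d}   OUT={}

Merge at B2: OUT[B2] = IN[B3] = {a, b, c, f}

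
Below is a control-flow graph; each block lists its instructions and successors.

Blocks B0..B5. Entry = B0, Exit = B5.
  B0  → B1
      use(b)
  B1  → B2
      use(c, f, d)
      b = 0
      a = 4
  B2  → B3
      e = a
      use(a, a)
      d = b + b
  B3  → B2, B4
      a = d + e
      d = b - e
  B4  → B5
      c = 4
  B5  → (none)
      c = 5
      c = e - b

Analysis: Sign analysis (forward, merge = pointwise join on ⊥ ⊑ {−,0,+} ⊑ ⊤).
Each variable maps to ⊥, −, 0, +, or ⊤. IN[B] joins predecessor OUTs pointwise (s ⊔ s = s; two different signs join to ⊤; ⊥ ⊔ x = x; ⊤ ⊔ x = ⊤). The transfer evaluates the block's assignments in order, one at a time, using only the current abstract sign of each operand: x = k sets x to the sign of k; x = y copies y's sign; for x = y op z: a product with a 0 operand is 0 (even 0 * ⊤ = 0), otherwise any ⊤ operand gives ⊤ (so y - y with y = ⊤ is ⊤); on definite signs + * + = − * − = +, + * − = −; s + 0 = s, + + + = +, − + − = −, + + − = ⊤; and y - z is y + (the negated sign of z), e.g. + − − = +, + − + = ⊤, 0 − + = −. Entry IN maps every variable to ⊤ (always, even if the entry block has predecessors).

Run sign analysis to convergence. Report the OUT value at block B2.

Converged values:
  B0: | IN=(all ⊤) | OUT=(all ⊤)
  B1: | IN=(all ⊤) | OUT={a:+, b:0; rest ⊤}
  B2: | IN={a:+, b:0; rest ⊤} | OUT={a:+, b:0, d:0, e:+; rest ⊤}
  B3: | IN={a:+, b:0, d:0, e:+; rest ⊤} | OUT={a:+, b:0, d:-, e:+; rest ⊤}
  B4: | IN={a:+, b:0, d:-, e:+; rest ⊤} | OUT={a:+, b:0, c:+, d:-, e:+; rest ⊤}
  B5: | IN={a:+, b:0, c:+, d:-, e:+; rest ⊤} | OUT={a:+, b:0, c:+, d:-, e:+; rest ⊤}

Merge at B2: IN[B2] = OUT[B1] ⊔ OUT[B3] = {a: +, b: 0, c: ⊤, d: ⊤, e: ⊤, f: ⊤}
Applying B2's transfer function to that IN value gives OUT[B2] (row B2 above).

Answer: {a: +, b: 0, c: ⊤, d: 0, e: +, f: ⊤}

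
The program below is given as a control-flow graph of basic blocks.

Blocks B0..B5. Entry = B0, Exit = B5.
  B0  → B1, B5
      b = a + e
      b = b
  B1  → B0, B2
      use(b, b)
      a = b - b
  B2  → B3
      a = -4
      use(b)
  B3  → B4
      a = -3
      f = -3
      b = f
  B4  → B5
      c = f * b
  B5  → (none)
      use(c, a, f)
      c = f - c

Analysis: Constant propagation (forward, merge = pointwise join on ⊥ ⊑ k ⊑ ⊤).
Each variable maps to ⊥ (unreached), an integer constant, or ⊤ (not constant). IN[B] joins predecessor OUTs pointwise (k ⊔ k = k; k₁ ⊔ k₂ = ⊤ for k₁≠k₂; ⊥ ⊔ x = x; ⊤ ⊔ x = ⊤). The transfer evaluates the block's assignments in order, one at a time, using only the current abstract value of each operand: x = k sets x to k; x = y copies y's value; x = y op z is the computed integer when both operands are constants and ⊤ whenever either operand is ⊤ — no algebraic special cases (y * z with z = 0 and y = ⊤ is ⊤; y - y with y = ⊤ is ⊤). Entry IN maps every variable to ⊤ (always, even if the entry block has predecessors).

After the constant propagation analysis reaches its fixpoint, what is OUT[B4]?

Per-block solution:
  B0:   IN=(all ⊤)   OUT=(all ⊤)
  B1:   IN=(all ⊤)   OUT=(all ⊤)
  B2:   IN=(all ⊤)   OUT={a:-4; rest ⊤}
  B3:   IN={a:-4; rest ⊤}   OUT={a:-3, b:-3, f:-3; rest ⊤}
  B4:   IN={a:-3, b:-3, f:-3; rest ⊤}   OUT={a:-3, b:-3, c:9, f:-3; rest ⊤}
  B5:   IN=(all ⊤)   OUT=(all ⊤)

Merge at B4: IN[B4] = OUT[B3] = {a: -3, b: -3, c: ⊤, d: ⊤, e: ⊤, f: -3}
Applying B4's transfer function to that IN value gives OUT[B4] (row B4 above).

Answer: {a: -3, b: -3, c: 9, d: ⊤, e: ⊤, f: -3}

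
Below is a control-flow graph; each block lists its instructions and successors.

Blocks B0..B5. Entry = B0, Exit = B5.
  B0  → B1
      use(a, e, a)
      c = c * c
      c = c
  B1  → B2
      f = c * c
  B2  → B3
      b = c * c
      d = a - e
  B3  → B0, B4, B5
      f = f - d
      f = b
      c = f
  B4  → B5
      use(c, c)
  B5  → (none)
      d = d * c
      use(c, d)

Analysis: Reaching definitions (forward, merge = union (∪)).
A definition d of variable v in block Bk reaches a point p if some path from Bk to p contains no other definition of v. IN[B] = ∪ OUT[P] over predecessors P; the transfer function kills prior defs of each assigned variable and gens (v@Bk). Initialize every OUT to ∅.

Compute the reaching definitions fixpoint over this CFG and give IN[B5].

Answer: {b@B2, c@B3, d@B2, f@B3}

Working:
Fixpoint table:
  B0: | IN={b@B2, c@B3, d@B2, f@B3} | OUT={b@B2, c@B0, d@B2, f@B3}
  B1: | IN={b@B2, c@B0, d@B2, f@B3} | OUT={b@B2, c@B0, d@B2, f@B1}
  B2: | IN={b@B2, c@B0, d@B2, f@B1} | OUT={b@B2, c@B0, d@B2, f@B1}
  B3: | IN={b@B2, c@B0, d@B2, f@B1} | OUT={b@B2, c@B3, d@B2, f@B3}
  B4: | IN={b@B2, c@B3, d@B2, f@B3} | OUT={b@B2, c@B3, d@B2, f@B3}
  B5: | IN={b@B2, c@B3, d@B2, f@B3} | OUT={b@B2, c@B3, d@B5, f@B3}

Merge at B5: IN[B5] = OUT[B3] ⊔ OUT[B4] = {b@B2, c@B3, d@B2, f@B3}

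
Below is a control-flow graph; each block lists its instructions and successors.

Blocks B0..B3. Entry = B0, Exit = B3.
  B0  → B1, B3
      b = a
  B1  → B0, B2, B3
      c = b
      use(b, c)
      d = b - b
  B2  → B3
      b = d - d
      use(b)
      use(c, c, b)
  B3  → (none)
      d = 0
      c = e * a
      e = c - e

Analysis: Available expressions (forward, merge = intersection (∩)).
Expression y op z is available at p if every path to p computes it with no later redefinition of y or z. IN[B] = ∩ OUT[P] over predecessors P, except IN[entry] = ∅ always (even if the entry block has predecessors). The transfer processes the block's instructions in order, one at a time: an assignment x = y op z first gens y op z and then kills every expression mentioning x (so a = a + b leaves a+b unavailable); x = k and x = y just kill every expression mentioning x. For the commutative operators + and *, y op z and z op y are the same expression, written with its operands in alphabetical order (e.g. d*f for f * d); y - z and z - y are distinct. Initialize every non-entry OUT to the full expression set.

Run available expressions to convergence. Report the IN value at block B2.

Answer: {b-b}

Trace:
Fixpoint table:
  B0:  IN={}  OUT={}
  B1:  IN={}  OUT={b-b}
  B2:  IN={b-b}  OUT={d-d}
  B3:  IN={}  OUT={}

Merge at B2: IN[B2] = OUT[B1] = {b-b}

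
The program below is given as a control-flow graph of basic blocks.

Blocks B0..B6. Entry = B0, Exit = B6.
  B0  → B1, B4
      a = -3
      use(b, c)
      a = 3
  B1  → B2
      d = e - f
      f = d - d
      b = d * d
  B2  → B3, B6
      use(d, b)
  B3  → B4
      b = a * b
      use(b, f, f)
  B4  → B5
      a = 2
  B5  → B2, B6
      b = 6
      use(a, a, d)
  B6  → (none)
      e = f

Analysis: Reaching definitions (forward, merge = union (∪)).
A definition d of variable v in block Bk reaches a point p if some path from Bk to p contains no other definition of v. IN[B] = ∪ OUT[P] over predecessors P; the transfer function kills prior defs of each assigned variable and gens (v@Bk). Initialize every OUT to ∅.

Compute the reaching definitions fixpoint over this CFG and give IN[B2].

Answer: {a@B0, a@B4, b@B1, b@B5, d@B1, f@B1}

Trace:
Fixpoint table:
  B0:  IN={}  OUT={a@B0}
  B1:  IN={a@B0}  OUT={a@B0, b@B1, d@B1, f@B1}
  B2:  IN={a@B0, a@B4, b@B1, b@B5, d@B1, f@B1}  OUT={a@B0, a@B4, b@B1, b@B5, d@B1, f@B1}
  B3:  IN={a@B0, a@B4, b@B1, b@B5, d@B1, f@B1}  OUT={a@B0, a@B4, b@B3, d@B1, f@B1}
  B4:  IN={a@B0, a@B4, b@B3, d@B1, f@B1}  OUT={a@B4, b@B3, d@B1, f@B1}
  B5:  IN={a@B4, b@B3, d@B1, f@B1}  OUT={a@B4, b@B5, d@B1, f@B1}
  B6:  IN={a@B0, a@B4, b@B1, b@B5, d@B1, f@B1}  OUT={a@B0, a@B4, b@B1, b@B5, d@B1, e@B6, f@B1}

Merge at B2: IN[B2] = OUT[B1] ⊔ OUT[B5] = {a@B0, a@B4, b@B1, b@B5, d@B1, f@B1}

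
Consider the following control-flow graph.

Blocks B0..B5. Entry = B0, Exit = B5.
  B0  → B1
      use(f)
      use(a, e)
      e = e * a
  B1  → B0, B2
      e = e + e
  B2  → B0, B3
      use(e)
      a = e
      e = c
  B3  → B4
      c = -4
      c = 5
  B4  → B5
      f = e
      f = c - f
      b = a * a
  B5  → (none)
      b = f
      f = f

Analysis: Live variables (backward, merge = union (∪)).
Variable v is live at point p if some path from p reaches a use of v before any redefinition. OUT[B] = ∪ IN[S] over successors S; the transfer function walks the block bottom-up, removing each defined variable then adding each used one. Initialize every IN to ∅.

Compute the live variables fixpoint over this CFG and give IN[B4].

Answer: {a, c, e}

Working:
Converged values:
  B0: | IN={a, c, e, f} | OUT={a, c, e, f}
  B1: | IN={a, c, e, f} | OUT={a, c, e, f}
  B2: | IN={c, e, f} | OUT={a, c, e, f}
  B3: | IN={a, e} | OUT={a, c, e}
  B4: | IN={a, c, e} | OUT={f}
  B5: | IN={f} | OUT={}

Merge at B4: OUT[B4] = IN[B5] = {f}
Applying B4's transfer function to that OUT value gives IN[B4] (row B4 above).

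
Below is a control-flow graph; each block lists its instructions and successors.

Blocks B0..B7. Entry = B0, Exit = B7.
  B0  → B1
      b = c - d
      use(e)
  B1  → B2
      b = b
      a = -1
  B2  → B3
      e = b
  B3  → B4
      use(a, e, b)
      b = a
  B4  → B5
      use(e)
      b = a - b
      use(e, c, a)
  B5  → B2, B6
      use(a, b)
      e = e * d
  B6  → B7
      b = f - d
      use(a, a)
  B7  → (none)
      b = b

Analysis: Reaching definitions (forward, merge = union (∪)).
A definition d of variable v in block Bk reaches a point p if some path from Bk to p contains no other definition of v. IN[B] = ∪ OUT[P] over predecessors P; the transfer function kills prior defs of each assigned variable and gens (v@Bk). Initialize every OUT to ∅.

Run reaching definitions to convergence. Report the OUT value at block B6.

Converged values:
  B0:  IN={}  OUT={b@B0}
  B1:  IN={b@B0}  OUT={a@B1, b@B1}
  B2:  IN={a@B1, b@B1, b@B4, e@B5}  OUT={a@B1, b@B1, b@B4, e@B2}
  B3:  IN={a@B1, b@B1, b@B4, e@B2}  OUT={a@B1, b@B3, e@B2}
  B4:  IN={a@B1, b@B3, e@B2}  OUT={a@B1, b@B4, e@B2}
  B5:  IN={a@B1, b@B4, e@B2}  OUT={a@B1, b@B4, e@B5}
  B6:  IN={a@B1, b@B4, e@B5}  OUT={a@B1, b@B6, e@B5}
  B7:  IN={a@B1, b@B6, e@B5}  OUT={a@B1, b@B7, e@B5}

Merge at B6: IN[B6] = OUT[B5] = {a@B1, b@B4, e@B5}
Applying B6's transfer function to that IN value gives OUT[B6] (row B6 above).

Answer: {a@B1, b@B6, e@B5}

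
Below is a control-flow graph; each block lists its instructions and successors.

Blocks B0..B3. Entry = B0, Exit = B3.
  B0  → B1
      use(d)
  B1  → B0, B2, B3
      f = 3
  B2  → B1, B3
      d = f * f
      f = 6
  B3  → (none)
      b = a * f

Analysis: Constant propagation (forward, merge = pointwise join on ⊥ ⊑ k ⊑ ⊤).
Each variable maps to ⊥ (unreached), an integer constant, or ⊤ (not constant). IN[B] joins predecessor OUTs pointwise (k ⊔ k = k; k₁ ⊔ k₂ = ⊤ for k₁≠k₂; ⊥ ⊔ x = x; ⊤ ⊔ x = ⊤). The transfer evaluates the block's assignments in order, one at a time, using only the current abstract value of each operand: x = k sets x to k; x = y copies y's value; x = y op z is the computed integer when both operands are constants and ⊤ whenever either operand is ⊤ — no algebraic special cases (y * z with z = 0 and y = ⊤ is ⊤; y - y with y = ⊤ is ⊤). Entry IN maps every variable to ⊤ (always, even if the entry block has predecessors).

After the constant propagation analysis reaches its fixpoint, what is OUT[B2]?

Per-block solution:
  B0:   IN=(all ⊤)   OUT=(all ⊤)
  B1:   IN=(all ⊤)   OUT={f:3; rest ⊤}
  B2:   IN={f:3; rest ⊤}   OUT={d:9, f:6; rest ⊤}
  B3:   IN=(all ⊤)   OUT=(all ⊤)

Merge at B2: IN[B2] = OUT[B1] = {a: ⊤, b: ⊤, c: ⊤, d: ⊤, e: ⊤, f: 3}
Applying B2's transfer function to that IN value gives OUT[B2] (row B2 above).

Answer: {a: ⊤, b: ⊤, c: ⊤, d: 9, e: ⊤, f: 6}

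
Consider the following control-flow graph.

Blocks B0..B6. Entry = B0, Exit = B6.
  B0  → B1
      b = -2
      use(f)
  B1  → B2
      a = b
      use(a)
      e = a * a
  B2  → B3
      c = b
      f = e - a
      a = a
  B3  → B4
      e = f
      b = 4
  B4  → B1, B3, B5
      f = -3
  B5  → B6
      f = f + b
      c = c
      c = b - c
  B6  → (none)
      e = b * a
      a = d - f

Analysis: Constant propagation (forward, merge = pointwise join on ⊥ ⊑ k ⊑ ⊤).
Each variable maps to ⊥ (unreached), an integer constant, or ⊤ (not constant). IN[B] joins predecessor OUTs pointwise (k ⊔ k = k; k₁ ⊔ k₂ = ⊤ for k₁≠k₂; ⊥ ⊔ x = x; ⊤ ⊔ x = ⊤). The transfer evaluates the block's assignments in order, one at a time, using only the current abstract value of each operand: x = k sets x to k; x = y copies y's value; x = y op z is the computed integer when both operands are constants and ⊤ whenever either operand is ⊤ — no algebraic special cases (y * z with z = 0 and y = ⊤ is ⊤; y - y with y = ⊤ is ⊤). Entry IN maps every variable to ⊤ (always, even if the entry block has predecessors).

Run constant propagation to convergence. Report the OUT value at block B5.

Converged values:
  B0:  IN=(all ⊤)  OUT={b:-2; rest ⊤}
  B1:  IN=(all ⊤)  OUT=(all ⊤)
  B2:  IN=(all ⊤)  OUT=(all ⊤)
  B3:  IN=(all ⊤)  OUT={b:4; rest ⊤}
  B4:  IN={b:4; rest ⊤}  OUT={b:4, f:-3; rest ⊤}
  B5:  IN={b:4, f:-3; rest ⊤}  OUT={b:4, f:1; rest ⊤}
  B6:  IN={b:4, f:1; rest ⊤}  OUT={b:4, f:1; rest ⊤}

Merge at B5: IN[B5] = OUT[B4] = {a: ⊤, b: 4, c: ⊤, d: ⊤, e: ⊤, f: -3}
Applying B5's transfer function to that IN value gives OUT[B5] (row B5 above).

Answer: {a: ⊤, b: 4, c: ⊤, d: ⊤, e: ⊤, f: 1}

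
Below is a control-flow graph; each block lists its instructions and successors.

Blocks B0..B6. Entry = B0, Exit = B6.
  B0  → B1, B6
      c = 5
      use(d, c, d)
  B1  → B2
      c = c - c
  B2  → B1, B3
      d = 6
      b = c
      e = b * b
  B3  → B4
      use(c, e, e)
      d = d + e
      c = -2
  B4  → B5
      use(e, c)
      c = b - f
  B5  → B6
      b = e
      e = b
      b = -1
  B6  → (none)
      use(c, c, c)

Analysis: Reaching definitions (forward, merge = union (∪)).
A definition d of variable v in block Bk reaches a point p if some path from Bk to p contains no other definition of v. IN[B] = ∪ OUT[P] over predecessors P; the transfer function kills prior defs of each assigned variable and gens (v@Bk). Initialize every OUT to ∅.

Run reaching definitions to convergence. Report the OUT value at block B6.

Answer: {b@B5, c@B0, c@B4, d@B3, e@B5}

Trace:
Converged values:
  B0: | IN={} | OUT={c@B0}
  B1: | IN={b@B2, c@B0, c@B1, d@B2, e@B2} | OUT={b@B2, c@B1, d@B2, e@B2}
  B2: | IN={b@B2, c@B1, d@B2, e@B2} | OUT={b@B2, c@B1, d@B2, e@B2}
  B3: | IN={b@B2, c@B1, d@B2, e@B2} | OUT={b@B2, c@B3, d@B3, e@B2}
  B4: | IN={b@B2, c@B3, d@B3, e@B2} | OUT={b@B2, c@B4, d@B3, e@B2}
  B5: | IN={b@B2, c@B4, d@B3, e@B2} | OUT={b@B5, c@B4, d@B3, e@B5}
  B6: | IN={b@B5, c@B0, c@B4, d@B3, e@B5} | OUT={b@B5, c@B0, c@B4, d@B3, e@B5}

Merge at B6: IN[B6] = OUT[B0] ⊔ OUT[B5] = {b@B5, c@B0, c@B4, d@B3, e@B5}
Applying B6's transfer function to that IN value gives OUT[B6] (row B6 above).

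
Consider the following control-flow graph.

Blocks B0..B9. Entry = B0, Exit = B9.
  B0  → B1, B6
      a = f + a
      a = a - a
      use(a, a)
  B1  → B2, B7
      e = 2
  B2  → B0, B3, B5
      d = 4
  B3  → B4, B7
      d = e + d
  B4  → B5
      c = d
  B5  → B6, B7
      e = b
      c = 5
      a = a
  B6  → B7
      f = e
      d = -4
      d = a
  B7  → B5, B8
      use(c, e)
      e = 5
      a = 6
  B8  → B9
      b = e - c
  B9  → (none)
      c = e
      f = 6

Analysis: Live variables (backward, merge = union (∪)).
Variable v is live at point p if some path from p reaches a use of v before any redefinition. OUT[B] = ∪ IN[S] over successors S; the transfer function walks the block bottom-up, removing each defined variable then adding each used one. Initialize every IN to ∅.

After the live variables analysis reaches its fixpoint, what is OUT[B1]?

Answer: {a, b, c, e, f}

Trace:
Converged values:
  B0: | IN={a, b, c, e, f} | OUT={a, b, c, e, f}
  B1: | IN={a, b, c, f} | OUT={a, b, c, e, f}
  B2: | IN={a, b, c, e, f} | OUT={a, b, c, d, e, f}
  B3: | IN={a, b, c, d, e} | OUT={a, b, c, d, e}
  B4: | IN={a, b, d} | OUT={a, b}
  B5: | IN={a, b} | OUT={a, b, c, e}
  B6: | IN={a, b, c, e} | OUT={b, c, e}
  B7: | IN={b, c, e} | OUT={a, b, c, e}
  B8: | IN={c, e} | OUT={e}
  B9: | IN={e} | OUT={}

Merge at B1: OUT[B1] = IN[B2] ⊔ IN[B7] = {a, b, c, e, f}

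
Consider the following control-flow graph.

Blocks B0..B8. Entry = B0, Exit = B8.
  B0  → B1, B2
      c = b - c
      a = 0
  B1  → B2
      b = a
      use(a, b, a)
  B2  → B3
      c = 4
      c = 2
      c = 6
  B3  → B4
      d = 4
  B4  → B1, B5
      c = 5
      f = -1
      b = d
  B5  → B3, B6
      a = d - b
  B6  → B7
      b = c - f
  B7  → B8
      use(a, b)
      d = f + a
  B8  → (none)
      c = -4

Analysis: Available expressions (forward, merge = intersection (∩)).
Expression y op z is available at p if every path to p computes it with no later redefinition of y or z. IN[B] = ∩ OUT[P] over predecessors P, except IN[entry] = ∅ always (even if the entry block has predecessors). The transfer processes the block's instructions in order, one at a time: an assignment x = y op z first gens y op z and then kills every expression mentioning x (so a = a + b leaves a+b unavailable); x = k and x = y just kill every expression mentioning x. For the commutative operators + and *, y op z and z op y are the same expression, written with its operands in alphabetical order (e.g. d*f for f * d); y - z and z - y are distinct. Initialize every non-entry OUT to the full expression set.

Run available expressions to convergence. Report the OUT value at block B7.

Fixpoint table:
  B0: | IN={} | OUT={}
  B1: | IN={} | OUT={}
  B2: | IN={} | OUT={}
  B3: | IN={} | OUT={}
  B4: | IN={} | OUT={}
  B5: | IN={} | OUT={d-b}
  B6: | IN={d-b} | OUT={c-f}
  B7: | IN={c-f} | OUT={a+f, c-f}
  B8: | IN={a+f, c-f} | OUT={a+f}

Merge at B7: IN[B7] = OUT[B6] = {c-f}
Applying B7's transfer function to that IN value gives OUT[B7] (row B7 above).

Answer: {a+f, c-f}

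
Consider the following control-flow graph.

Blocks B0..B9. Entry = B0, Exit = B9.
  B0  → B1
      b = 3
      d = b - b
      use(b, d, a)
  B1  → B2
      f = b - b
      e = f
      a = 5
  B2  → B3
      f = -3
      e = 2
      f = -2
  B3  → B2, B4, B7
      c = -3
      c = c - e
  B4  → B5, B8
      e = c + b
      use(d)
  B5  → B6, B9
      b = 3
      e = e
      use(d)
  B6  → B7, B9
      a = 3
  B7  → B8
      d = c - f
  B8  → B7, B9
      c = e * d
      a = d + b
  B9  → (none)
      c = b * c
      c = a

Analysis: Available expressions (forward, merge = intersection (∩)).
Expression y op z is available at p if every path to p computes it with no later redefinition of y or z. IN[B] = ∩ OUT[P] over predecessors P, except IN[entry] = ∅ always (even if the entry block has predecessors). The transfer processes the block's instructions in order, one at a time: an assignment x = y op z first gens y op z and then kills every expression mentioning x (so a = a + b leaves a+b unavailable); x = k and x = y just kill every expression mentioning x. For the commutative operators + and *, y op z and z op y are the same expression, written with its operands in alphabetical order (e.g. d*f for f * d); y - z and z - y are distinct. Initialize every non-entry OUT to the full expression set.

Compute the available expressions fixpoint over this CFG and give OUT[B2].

Answer: {b-b}

Trace:
Fixpoint table:
  B0:  IN={}  OUT={b-b}
  B1:  IN={b-b}  OUT={b-b}
  B2:  IN={b-b}  OUT={b-b}
  B3:  IN={b-b}  OUT={b-b}
  B4:  IN={b-b}  OUT={b+c, b-b}
  B5:  IN={b+c, b-b}  OUT={}
  B6:  IN={}  OUT={}
  B7:  IN={}  OUT={c-f}
  B8:  IN={}  OUT={b+d, d*e}
  B9:  IN={}  OUT={}

Merge at B2: IN[B2] = OUT[B1] ∩ OUT[B3] = {b-b}
Applying B2's transfer function to that IN value gives OUT[B2] (row B2 above).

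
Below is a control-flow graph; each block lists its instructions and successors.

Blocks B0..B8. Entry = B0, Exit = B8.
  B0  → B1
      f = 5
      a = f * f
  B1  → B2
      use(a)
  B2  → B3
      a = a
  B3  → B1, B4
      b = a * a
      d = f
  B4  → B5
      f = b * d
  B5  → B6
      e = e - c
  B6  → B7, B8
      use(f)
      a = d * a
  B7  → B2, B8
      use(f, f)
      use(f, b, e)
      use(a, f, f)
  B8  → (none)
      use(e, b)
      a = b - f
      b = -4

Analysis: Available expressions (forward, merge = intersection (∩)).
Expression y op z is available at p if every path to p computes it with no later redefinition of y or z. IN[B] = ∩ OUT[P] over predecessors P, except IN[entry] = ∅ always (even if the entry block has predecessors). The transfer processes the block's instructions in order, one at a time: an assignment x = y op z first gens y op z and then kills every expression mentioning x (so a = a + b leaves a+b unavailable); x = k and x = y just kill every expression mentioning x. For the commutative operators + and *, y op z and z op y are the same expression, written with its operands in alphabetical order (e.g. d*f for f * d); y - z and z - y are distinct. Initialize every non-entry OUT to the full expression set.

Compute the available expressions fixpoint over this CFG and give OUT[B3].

Converged values:
  B0: | IN={} | OUT={f*f}
  B1: | IN={} | OUT={}
  B2: | IN={} | OUT={}
  B3: | IN={} | OUT={a*a}
  B4: | IN={a*a} | OUT={a*a, b*d}
  B5: | IN={a*a, b*d} | OUT={a*a, b*d}
  B6: | IN={a*a, b*d} | OUT={b*d}
  B7: | IN={b*d} | OUT={b*d}
  B8: | IN={b*d} | OUT={}

Merge at B3: IN[B3] = OUT[B2] = {}
Applying B3's transfer function to that IN value gives OUT[B3] (row B3 above).

Answer: {a*a}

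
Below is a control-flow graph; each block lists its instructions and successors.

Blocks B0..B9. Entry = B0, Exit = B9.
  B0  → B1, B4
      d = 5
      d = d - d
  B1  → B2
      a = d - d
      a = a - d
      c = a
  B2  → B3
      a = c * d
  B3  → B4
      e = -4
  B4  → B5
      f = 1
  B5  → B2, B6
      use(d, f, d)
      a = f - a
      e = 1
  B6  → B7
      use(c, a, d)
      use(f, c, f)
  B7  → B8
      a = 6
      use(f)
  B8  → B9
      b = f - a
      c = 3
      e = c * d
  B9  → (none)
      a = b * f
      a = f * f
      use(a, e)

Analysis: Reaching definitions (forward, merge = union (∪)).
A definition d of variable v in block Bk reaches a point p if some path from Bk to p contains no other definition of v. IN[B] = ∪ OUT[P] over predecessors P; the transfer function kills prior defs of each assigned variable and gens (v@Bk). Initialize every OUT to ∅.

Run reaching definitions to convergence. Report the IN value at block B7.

Answer: {a@B5, c@B1, d@B0, e@B5, f@B4}

Derivation:
Converged values:
  B0:   IN={}   OUT={d@B0}
  B1:   IN={d@B0}   OUT={a@B1, c@B1, d@B0}
  B2:   IN={a@B1, a@B5, c@B1, d@B0, e@B5, f@B4}   OUT={a@B2, c@B1, d@B0, e@B5, f@B4}
  B3:   IN={a@B2, c@B1, d@B0, e@B5, f@B4}   OUT={a@B2, c@B1, d@B0, e@B3, f@B4}
  B4:   IN={a@B2, c@B1, d@B0, e@B3, f@B4}   OUT={a@B2, c@B1, d@B0, e@B3, f@B4}
  B5:   IN={a@B2, c@B1, d@B0, e@B3, f@B4}   OUT={a@B5, c@B1, d@B0, e@B5, f@B4}
  B6:   IN={a@B5, c@B1, d@B0, e@B5, f@B4}   OUT={a@B5, c@B1, d@B0, e@B5, f@B4}
  B7:   IN={a@B5, c@B1, d@B0, e@B5, f@B4}   OUT={a@B7, c@B1, d@B0, e@B5, f@B4}
  B8:   IN={a@B7, c@B1, d@B0, e@B5, f@B4}   OUT={a@B7, b@B8, c@B8, d@B0, e@B8, f@B4}
  B9:   IN={a@B7, b@B8, c@B8, d@B0, e@B8, f@B4}   OUT={a@B9, b@B8, c@B8, d@B0, e@B8, f@B4}

Merge at B7: IN[B7] = OUT[B6] = {a@B5, c@B1, d@B0, e@B5, f@B4}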